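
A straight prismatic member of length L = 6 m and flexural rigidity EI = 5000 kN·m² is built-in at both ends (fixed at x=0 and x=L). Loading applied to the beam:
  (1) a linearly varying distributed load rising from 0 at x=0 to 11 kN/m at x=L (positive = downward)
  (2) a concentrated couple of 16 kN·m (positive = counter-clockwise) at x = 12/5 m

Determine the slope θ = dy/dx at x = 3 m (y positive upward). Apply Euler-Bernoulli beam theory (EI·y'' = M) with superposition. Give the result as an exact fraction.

θ(3) = 273/2000000 rad

Load 1 — triangular load w₀=11 kN/m (0→w₀ over full span):
  θ_1 = -w₀(2x(L-x)(L-2x)(x+2L)+x²(L-x)²)/(120LEI) = -11·(2·3·(6-3)·(6-2·3)·(3+2·6)+3²·(6-3)²)/(120·6·5000) = -99/400000 rad
Load 2 — applied couple M₀=16 kN·m at a=12/5 m (b=L-a=18/5):
  θ_2 = (R_Ax²/2 - M_Ax - M₀(x-a))/EI  [x>a] with R_A=96/25, M_A=48/25 = ((96/25)·3²/2 - (48/25)·3 - 16·(3-(12/5)))/5000 = 6/15625 rad
Superposition: θ = Σ θ_i = 273/2000000 rad ≈ 0.000137 rad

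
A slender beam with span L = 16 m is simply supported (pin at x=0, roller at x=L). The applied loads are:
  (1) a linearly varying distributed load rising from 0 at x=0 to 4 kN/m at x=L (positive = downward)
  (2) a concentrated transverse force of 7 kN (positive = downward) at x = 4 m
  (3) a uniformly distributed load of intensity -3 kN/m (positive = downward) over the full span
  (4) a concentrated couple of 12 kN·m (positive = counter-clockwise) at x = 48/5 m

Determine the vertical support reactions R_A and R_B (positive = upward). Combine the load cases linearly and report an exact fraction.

Load 1 — triangular load w₀=4 kN/m (0→w₀ over full span):
  R_A = w₀L/6 = 4·16/6 = 32/3 kN
  R_B = w₀L/3 = 4·16/3 = 64/3 kN
Load 2 — point force P=7 kN at a=4 m (b=L-a=12):
  R_A = Pb/L = 7·12/16 = 21/4 kN
  R_B = Pa/L = 7·4/16 = 7/4 kN
Load 3 — uniform load w=-3 kN/m over full span:
  R_A = wL/2 = (-3)·16/2 = -24 kN
  R_B = wL/2 = (-3)·16/2 = -24 kN
Load 4 — applied couple M₀=12 kN·m at a=48/5 m (b=L-a=32/5):
  R_A = M₀/L = 12/16 = 3/4 kN
  R_B = -M₀/L = -12/16 = -3/4 kN
Superposition: R_A = -22/3 kN, R_B = -5/3 kN

R_A = -22/3 kN, R_B = -5/3 kN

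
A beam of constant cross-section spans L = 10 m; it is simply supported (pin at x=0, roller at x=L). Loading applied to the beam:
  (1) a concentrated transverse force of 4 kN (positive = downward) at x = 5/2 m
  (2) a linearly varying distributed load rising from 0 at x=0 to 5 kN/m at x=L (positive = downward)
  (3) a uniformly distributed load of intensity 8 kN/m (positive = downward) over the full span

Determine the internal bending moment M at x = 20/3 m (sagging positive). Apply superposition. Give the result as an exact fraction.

M(20/3) = 9970/81 kN·m

Load 1 — point force P=4 kN at a=5/2 m (b=L-a=15/2):
  M_1 = Pa(L-x)/L  [x>a] = 4·(5/2)·(10-(20/3))/10 = 10/3 kN·m
Load 2 — triangular load w₀=5 kN/m (0→w₀ over full span):
  M_2 = w₀Lx/6 - w₀x³/(6L) = 5·10·(20/3)/6 - 5·(20/3)³/(6·10) = 2500/81 kN·m
Load 3 — uniform load w=8 kN/m over full span:
  M_3 = wx(L-x)/2 = 8·(20/3)·(10-(20/3))/2 = 800/9 kN·m
Superposition: M = Σ M_i = 9970/81 kN·m ≈ 123.086420 kN·m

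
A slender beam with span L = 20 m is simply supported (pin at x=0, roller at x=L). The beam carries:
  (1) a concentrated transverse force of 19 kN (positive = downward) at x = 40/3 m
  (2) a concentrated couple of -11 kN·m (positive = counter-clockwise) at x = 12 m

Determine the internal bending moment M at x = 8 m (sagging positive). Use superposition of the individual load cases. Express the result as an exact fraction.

Load 1 — point force P=19 kN at a=40/3 m (b=L-a=20/3):
  M_1 = Pbx/L  [x≤a] = 19·(20/3)·8/20 = 152/3 kN·m
Load 2 — applied couple M₀=-11 kN·m at a=12 m (b=L-a=8):
  M_2 = M₀x/L  [x≤a] = (-11)·8/20 = -22/5 kN·m
Superposition: M = Σ M_i = 694/15 kN·m ≈ 46.266667 kN·m

M(8) = 694/15 kN·m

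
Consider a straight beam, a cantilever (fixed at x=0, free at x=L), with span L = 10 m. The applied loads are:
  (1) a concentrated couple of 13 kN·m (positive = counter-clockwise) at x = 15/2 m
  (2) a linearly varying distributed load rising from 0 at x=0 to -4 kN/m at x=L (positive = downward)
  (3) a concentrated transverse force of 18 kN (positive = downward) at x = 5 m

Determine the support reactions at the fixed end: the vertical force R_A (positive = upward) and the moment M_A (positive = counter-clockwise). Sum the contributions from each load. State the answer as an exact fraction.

Load 1 — applied couple M₀=13 kN·m at a=15/2 m (b=L-a=5/2):
  R_A = 0 kN
  M_A = -M₀ = -13 kN·m
Load 2 — triangular load w₀=-4 kN/m (0→w₀ over full span):
  R_A = w₀L/2 = (-4)·10/2 = -20 kN
  M_A = w₀L²/3 = (-4)·10²/3 = -400/3 kN·m
Load 3 — point force P=18 kN at a=5 m (b=L-a=5):
  R_A = P = 18 kN
  M_A = Pa = 18·5 = 90 kN·m
Superposition: R_A = -2 kN, M_A = -169/3 kN·m

R_A = -2 kN, M_A = -169/3 kN·m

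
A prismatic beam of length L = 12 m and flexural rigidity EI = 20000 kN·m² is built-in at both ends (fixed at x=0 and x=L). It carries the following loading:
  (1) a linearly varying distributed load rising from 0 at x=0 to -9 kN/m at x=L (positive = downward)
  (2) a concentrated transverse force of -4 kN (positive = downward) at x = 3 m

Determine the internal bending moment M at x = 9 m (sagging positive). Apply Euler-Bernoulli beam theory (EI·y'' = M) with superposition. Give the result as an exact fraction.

M(9) = -111/10 kN·m

Load 1 — triangular load w₀=-9 kN/m (0→w₀ over full span):
  M_1 = 3w₀Lx/20 - w₀L²/30 - w₀x³/(6L) = 3·(-9)·12·9/20 - (-9)·12²/30 - (-9)·9³/(6·12) = -459/40 kN·m
Load 2 — point force P=-4 kN at a=3 m (b=L-a=9):
  M_2 = Pa²(a+3b)(L-x)/L³ - Pa²b/L²  [x>a] = (-4)·3²·(3+3·9)·(12-9)/12³ - (-4)·3²·9/12² = 3/8 kN·m
Superposition: M = Σ M_i = -111/10 kN·m ≈ -11.100000 kN·m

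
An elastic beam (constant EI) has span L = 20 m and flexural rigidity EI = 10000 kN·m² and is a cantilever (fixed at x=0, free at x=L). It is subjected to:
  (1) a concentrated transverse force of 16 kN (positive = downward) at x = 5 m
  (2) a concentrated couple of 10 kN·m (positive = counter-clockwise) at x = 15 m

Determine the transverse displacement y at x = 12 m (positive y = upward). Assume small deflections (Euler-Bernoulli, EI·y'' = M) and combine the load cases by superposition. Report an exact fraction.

y(12) = -101/750 m

Load 1 — point force P=16 kN at a=5 m (b=L-a=15):
  y_1 = -Pa²(3x-a)/(6EI)  [x>a] = -16·5²·(3·12-5)/(6·10000) = -31/150 m
Load 2 — applied couple M₀=10 kN·m at a=15 m (b=L-a=5):
  y_2 = M₀x²/(2EI)  [x≤a] = 10·12²/(2·10000) = 9/125 m
Superposition: y = Σ y_i = -101/750 m ≈ -0.134667 m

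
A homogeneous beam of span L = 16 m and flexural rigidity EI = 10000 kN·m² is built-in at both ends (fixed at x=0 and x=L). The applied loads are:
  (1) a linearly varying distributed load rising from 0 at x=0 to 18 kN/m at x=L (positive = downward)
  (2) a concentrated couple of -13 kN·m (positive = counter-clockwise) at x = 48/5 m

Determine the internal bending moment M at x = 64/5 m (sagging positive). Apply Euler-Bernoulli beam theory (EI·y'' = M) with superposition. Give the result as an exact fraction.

Load 1 — triangular load w₀=18 kN/m (0→w₀ over full span):
  M_1 = 3w₀Lx/20 - w₀L²/30 - w₀x³/(6L) = 3·18·16·(64/5)/20 - 18·16²/30 - 18·(64/5)³/(6·16) = 768/125 kN·m
Load 2 — applied couple M₀=-13 kN·m at a=48/5 m (b=L-a=32/5):
  M_2 = R_Ax - M_A - M₀  [x>a] with R_A=-117/100, M_A=-104/25 = (-117/100)·(64/5) - (-104/25) - (-13) = 273/125 kN·m
Superposition: M = Σ M_i = 1041/125 kN·m ≈ 8.328000 kN·m

M(64/5) = 1041/125 kN·m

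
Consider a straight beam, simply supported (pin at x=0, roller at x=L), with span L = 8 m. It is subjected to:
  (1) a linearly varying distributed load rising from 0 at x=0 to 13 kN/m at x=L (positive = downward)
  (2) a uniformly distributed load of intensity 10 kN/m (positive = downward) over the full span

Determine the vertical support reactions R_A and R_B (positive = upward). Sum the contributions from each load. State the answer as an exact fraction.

R_A = 172/3 kN, R_B = 224/3 kN

Load 1 — triangular load w₀=13 kN/m (0→w₀ over full span):
  R_A = w₀L/6 = 13·8/6 = 52/3 kN
  R_B = w₀L/3 = 13·8/3 = 104/3 kN
Load 2 — uniform load w=10 kN/m over full span:
  R_A = wL/2 = 10·8/2 = 40 kN
  R_B = wL/2 = 10·8/2 = 40 kN
Superposition: R_A = 172/3 kN, R_B = 224/3 kN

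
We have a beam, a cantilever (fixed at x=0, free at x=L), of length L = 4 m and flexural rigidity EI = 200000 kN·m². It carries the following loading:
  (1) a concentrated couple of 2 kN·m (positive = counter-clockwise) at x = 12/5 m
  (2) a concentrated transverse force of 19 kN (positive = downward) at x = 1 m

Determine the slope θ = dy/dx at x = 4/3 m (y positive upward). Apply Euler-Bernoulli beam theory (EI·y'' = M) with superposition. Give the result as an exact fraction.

Load 1 — applied couple M₀=2 kN·m at a=12/5 m (b=L-a=8/5):
  θ_1 = M₀x/EI  [x≤a] = 2·(4/3)/200000 = 1/75000 rad
Load 2 — point force P=19 kN at a=1 m (b=L-a=3):
  θ_2 = -Pa²/(2EI)  [x>a] = -19·1²/(2·200000) = -19/400000 rad
Superposition: θ = Σ θ_i = -41/1200000 rad ≈ -0.000034 rad

θ(4/3) = -41/1200000 rad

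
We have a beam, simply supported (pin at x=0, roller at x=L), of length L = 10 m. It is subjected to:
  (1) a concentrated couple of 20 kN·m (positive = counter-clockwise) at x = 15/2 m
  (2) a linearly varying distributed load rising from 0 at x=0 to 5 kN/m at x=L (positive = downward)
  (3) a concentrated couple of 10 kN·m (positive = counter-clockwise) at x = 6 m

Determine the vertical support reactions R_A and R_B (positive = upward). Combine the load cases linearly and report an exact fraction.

R_A = 34/3 kN, R_B = 41/3 kN

Load 1 — applied couple M₀=20 kN·m at a=15/2 m (b=L-a=5/2):
  R_A = M₀/L = 20/10 = 2 kN
  R_B = -M₀/L = -20/10 = -2 kN
Load 2 — triangular load w₀=5 kN/m (0→w₀ over full span):
  R_A = w₀L/6 = 5·10/6 = 25/3 kN
  R_B = w₀L/3 = 5·10/3 = 50/3 kN
Load 3 — applied couple M₀=10 kN·m at a=6 m (b=L-a=4):
  R_A = M₀/L = 10/10 = 1 kN
  R_B = -M₀/L = -10/10 = -1 kN
Superposition: R_A = 34/3 kN, R_B = 41/3 kN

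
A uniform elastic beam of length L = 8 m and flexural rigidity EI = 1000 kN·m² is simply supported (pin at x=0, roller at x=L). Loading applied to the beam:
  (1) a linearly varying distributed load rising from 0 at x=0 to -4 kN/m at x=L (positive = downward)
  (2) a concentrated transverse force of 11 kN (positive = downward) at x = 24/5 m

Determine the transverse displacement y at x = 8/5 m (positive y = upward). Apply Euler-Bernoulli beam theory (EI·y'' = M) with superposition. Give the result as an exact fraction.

Load 1 — triangular load w₀=-4 kN/m (0→w₀ over full span):
  y_1 = -w₀x(7L⁴-10L²x²+3x⁴)/(360LEI) = -(-4)·(8/5)·(7·8⁴-10·8²·(8/5)²+3·(8/5)⁴)/(360·8·1000) = 352256/5859375 m
Load 2 — point force P=11 kN at a=24/5 m (b=L-a=16/5):
  y_2 = -Pbx(L²-b²-x²)/(6LEI)  [x≤a] = -11·(16/5)·(8/5)·(8²-(16/5)²-(8/5)²)/(6·8·1000) = -2816/46875 m
Superposition: y = Σ y_i = 256/5859375 m ≈ 0.000044 m

y(8/5) = 256/5859375 m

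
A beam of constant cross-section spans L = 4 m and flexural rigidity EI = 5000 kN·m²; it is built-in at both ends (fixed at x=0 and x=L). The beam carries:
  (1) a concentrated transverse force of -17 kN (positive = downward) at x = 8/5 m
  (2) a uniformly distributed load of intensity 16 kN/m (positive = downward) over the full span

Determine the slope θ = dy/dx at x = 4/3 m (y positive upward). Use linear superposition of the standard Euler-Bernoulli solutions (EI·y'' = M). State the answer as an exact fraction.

Load 1 — point force P=-17 kN at a=8/5 m (b=L-a=12/5):
  θ_1 = -Pb²x(2aL-(3a+b)x)/(2L³EI)  [x≤a] = -(-17)·(12/5)²·(4/3)·(2·(8/5)·4-(3·(8/5)+(12/5))·(4/3))/(2·4³·5000) = 51/78125 rad
Load 2 — uniform load w=16 kN/m over full span:
  θ_2 = -wx(L-x)(L-2x)/(12EI) = -16·(4/3)·(4-(4/3))·(4-2·(4/3))/(12·5000) = -64/50625 rad
Superposition: θ = Σ θ_i = -3869/6328125 rad ≈ -0.000611 rad

θ(4/3) = -3869/6328125 rad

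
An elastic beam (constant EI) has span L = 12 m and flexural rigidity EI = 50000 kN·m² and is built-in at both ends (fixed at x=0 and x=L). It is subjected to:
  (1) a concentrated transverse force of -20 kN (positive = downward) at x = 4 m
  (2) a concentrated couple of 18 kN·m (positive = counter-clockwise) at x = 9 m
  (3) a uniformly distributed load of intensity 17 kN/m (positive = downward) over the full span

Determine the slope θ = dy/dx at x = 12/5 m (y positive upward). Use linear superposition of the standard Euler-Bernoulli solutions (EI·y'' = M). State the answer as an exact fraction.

θ(12/5) = -9421/2343750 rad

Load 1 — point force P=-20 kN at a=4 m (b=L-a=8):
  θ_1 = -Pb²x(2aL-(3a+b)x)/(2L³EI)  [x≤a] = -(-20)·8²·(12/5)·(2·4·12-(3·4+8)·(12/5))/(2·12³·50000) = 8/9375 rad
Load 2 — applied couple M₀=18 kN·m at a=9 m (b=L-a=3):
  θ_2 = (R_Ax²/2 - M_Ax)/EI  [x≤a] with R_A=27/16, M_A=45/8 = ((27/16)·(12/5)²/2 - (45/8)·(12/5))/50000 = -27/156250 rad
Load 3 — uniform load w=17 kN/m over full span:
  θ_3 = -wx(L-x)(L-2x)/(12EI) = -17·(12/5)·(12-(12/5))·(12-2·(12/5))/(12·50000) = -1836/390625 rad
Superposition: θ = Σ θ_i = -9421/2343750 rad ≈ -0.004020 rad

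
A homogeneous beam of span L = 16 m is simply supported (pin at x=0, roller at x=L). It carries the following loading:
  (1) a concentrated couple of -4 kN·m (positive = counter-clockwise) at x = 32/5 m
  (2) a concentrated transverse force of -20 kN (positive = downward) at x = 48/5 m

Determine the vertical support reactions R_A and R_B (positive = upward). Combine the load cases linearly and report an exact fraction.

Load 1 — applied couple M₀=-4 kN·m at a=32/5 m (b=L-a=48/5):
  R_A = M₀/L = (-4)/16 = -1/4 kN
  R_B = -M₀/L = -(-4)/16 = 1/4 kN
Load 2 — point force P=-20 kN at a=48/5 m (b=L-a=32/5):
  R_A = Pb/L = (-20)·(32/5)/16 = -8 kN
  R_B = Pa/L = (-20)·(48/5)/16 = -12 kN
Superposition: R_A = -33/4 kN, R_B = -47/4 kN

R_A = -33/4 kN, R_B = -47/4 kN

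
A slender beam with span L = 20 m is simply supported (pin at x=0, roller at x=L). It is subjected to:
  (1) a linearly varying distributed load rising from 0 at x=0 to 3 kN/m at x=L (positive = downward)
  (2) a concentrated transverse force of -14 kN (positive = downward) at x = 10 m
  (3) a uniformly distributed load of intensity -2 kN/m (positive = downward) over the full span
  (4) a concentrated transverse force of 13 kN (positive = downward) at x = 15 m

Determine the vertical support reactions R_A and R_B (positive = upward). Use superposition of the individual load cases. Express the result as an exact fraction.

R_A = -55/4 kN, R_B = 11/4 kN

Load 1 — triangular load w₀=3 kN/m (0→w₀ over full span):
  R_A = w₀L/6 = 3·20/6 = 10 kN
  R_B = w₀L/3 = 3·20/3 = 20 kN
Load 2 — point force P=-14 kN at a=10 m (b=L-a=10):
  R_A = Pb/L = (-14)·10/20 = -7 kN
  R_B = Pa/L = (-14)·10/20 = -7 kN
Load 3 — uniform load w=-2 kN/m over full span:
  R_A = wL/2 = (-2)·20/2 = -20 kN
  R_B = wL/2 = (-2)·20/2 = -20 kN
Load 4 — point force P=13 kN at a=15 m (b=L-a=5):
  R_A = Pb/L = 13·5/20 = 13/4 kN
  R_B = Pa/L = 13·15/20 = 39/4 kN
Superposition: R_A = -55/4 kN, R_B = 11/4 kN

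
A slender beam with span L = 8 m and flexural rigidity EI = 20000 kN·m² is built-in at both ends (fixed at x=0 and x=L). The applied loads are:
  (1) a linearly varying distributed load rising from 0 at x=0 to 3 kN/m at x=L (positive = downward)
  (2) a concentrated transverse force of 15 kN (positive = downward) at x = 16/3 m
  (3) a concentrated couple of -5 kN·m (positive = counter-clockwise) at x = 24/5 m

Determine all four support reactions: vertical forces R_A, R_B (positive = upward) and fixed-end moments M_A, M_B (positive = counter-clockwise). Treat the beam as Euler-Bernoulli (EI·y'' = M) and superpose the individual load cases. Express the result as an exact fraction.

R_A = 593/90 kN, M_A = 616/45 kN·m, R_B = 1837/90 kN, M_B = -1259/45 kN·m

Load 1 — triangular load w₀=3 kN/m (0→w₀ over full span):
  R_A = 3w₀L/20 = 3·3·8/20 = 18/5 kN
  M_A = w₀L²/30 = 3·8²/30 = 32/5 kN·m
  R_B = 7w₀L/20 = 7·3·8/20 = 42/5 kN
  M_B = -w₀L²/20 = -3·8²/20 = -48/5 kN·m
Load 2 — point force P=15 kN at a=16/3 m (b=L-a=8/3):
  R_A = Pb²(3a+b)/L³ = 15·(8/3)²·(3·(16/3)+(8/3))/8³ = 35/9 kN
  M_A = Pab²/L² = 15·(16/3)·(8/3)²/8² = 80/9 kN·m
  R_B = Pa²(a+3b)/L³ = 15·(16/3)²·((16/3)+3·(8/3))/8³ = 100/9 kN
  M_B = -Pa²b/L² = -15·(16/3)²·(8/3)/8² = -160/9 kN·m
Load 3 — applied couple M₀=-5 kN·m at a=24/5 m (b=L-a=16/5):
  R_A = 6M₀ab/L³ = 6·(-5)·(24/5)·(16/5)/8³ = -9/10 kN
  M_A = M₀b(2a-b)/L² = (-5)·(16/5)·(2·(24/5)-(16/5))/8² = -8/5 kN·m
  R_B = -6M₀ab/L³ = -6·(-5)·(24/5)·(16/5)/8³ = 9/10 kN
  M_B = M₀a(2b-a)/L² = (-5)·(24/5)·(2·(16/5)-(24/5))/8² = -3/5 kN·m
Superposition: R_A = 593/90 kN, M_A = 616/45 kN·m, R_B = 1837/90 kN, M_B = -1259/45 kN·m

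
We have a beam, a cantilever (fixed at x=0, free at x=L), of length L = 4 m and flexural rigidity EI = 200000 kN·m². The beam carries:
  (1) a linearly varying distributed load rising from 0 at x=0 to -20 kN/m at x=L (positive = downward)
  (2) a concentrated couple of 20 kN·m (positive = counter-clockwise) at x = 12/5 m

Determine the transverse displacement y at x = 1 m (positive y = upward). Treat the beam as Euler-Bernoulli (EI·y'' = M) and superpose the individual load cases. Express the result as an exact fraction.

Load 1 — triangular load w₀=-20 kN/m (0→w₀ over full span):
  y_1 = (w₀Lx³/12-w₀L²x²/6-w₀x⁵/(120L))/EI = ((-20)·4·1³/12-(-20)·4²·1²/6-(-20)·1⁵/(120·4))/200000 = 1121/4800000 m
Load 2 — applied couple M₀=20 kN·m at a=12/5 m (b=L-a=8/5):
  y_2 = M₀x²/(2EI)  [x≤a] = 20·1²/(2·200000) = 1/20000 m
Superposition: y = Σ y_i = 1361/4800000 m ≈ 0.000284 m

y(1) = 1361/4800000 m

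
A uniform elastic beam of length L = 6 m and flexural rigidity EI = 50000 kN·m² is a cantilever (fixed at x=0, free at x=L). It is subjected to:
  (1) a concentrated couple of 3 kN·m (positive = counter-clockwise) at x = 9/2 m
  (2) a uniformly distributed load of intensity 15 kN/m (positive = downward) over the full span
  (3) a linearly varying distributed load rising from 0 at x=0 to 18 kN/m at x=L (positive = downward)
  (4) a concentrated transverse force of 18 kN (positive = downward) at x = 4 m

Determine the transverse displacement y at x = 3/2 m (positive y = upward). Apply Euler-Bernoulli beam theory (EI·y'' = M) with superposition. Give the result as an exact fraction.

y(3/2) = -686853/64000000 m

Load 1 — applied couple M₀=3 kN·m at a=9/2 m (b=L-a=3/2):
  y_1 = M₀x²/(2EI)  [x≤a] = 3·(3/2)²/(2·50000) = 27/400000 m
Load 2 — uniform load w=15 kN/m over full span:
  y_2 = -wx²(x²-4Lx+6L²)/(24EI) = -15·(3/2)²·((3/2)²-4·6·(3/2)+6·6²)/(24·50000) = -6561/1280000 m
Load 3 — triangular load w₀=18 kN/m (0→w₀ over full span):
  y_3 = (w₀Lx³/12-w₀L²x²/6-w₀x⁵/(120L))/EI = (18·6·(3/2)³/12-18·6²·(3/2)²/6-18·(3/2)⁵/(120·6))/50000 = -272403/64000000 m
Load 4 — point force P=18 kN at a=4 m (b=L-a=2):
  y_4 = -Px²(3a-x)/(6EI)  [x≤a] = -18·(3/2)²·(3·4-(3/2))/(6·50000) = -567/400000 m
Superposition: y = Σ y_i = -686853/64000000 m ≈ -0.010732 m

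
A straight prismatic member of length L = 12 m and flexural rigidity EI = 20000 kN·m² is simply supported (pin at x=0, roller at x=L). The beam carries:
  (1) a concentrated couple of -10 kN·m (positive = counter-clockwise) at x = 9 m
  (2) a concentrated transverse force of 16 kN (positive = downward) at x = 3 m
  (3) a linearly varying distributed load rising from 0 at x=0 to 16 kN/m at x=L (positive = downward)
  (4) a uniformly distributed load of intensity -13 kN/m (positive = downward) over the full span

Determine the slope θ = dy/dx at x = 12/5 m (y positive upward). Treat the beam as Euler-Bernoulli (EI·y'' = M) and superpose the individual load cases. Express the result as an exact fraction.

Load 1 — applied couple M₀=-10 kN·m at a=9 m (b=L-a=3):
  θ_1 = (M₀x²/(2L)+C₁)/EI  [x≤a] with C₁=M₀(3b²-L²)/(6L)=65/4 = ((-10)·(12/5)²/(2·12)+(65/4))/20000 = 277/400000 rad
Load 2 — point force P=16 kN at a=3 m (b=L-a=9):
  θ_2 = -Pb(L²-b²-3x²)/(6LEI)  [x≤a] = -16·9·(12²-9²-3·(12/5)²)/(6·12·20000) = -1143/250000 rad
Load 3 — triangular load w₀=16 kN/m (0→w₀ over full span):
  θ_3 = -w₀(7L⁴-30L²x²+15x⁴)/(360LEI) = -16·(7·12⁴-30·12²·(12/5)²+15·(12/5)⁴)/(360·12·20000) = -8736/390625 rad
Load 4 — uniform load w=-13 kN/m over full span:
  θ_4 = -w(L³-6Lx²+4x³)/(24EI) = -(-13)·(12³-6·12·(12/5)²+4·(12/5)³)/(24·20000) = 11583/312500 rad
Superposition: θ = Σ θ_i = 541097/50000000 rad ≈ 0.010822 rad

θ(12/5) = 541097/50000000 rad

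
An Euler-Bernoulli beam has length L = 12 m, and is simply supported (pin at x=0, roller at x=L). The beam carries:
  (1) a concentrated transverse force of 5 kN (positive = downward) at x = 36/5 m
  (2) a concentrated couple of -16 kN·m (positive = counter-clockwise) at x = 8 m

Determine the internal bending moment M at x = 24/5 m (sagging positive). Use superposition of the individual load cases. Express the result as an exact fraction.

M(24/5) = 16/5 kN·m

Load 1 — point force P=5 kN at a=36/5 m (b=L-a=24/5):
  M_1 = Pbx/L  [x≤a] = 5·(24/5)·(24/5)/12 = 48/5 kN·m
Load 2 — applied couple M₀=-16 kN·m at a=8 m (b=L-a=4):
  M_2 = M₀x/L  [x≤a] = (-16)·(24/5)/12 = -32/5 kN·m
Superposition: M = Σ M_i = 16/5 kN·m ≈ 3.200000 kN·m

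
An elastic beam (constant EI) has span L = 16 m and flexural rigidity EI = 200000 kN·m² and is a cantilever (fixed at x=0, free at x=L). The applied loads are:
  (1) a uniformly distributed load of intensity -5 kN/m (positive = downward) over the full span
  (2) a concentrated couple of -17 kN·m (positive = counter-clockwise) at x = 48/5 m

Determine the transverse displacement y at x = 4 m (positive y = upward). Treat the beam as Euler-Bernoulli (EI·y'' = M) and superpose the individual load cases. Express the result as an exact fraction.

Load 1 — uniform load w=-5 kN/m over full span:
  y_1 = -wx²(x²-4Lx+6L²)/(24EI) = -(-5)·4²·(4²-4·16·4+6·16²)/(24·200000) = 27/1250 m
Load 2 — applied couple M₀=-17 kN·m at a=48/5 m (b=L-a=32/5):
  y_2 = M₀x²/(2EI)  [x≤a] = (-17)·4²/(2·200000) = -17/25000 m
Superposition: y = Σ y_i = 523/25000 m ≈ 0.020920 m

y(4) = 523/25000 m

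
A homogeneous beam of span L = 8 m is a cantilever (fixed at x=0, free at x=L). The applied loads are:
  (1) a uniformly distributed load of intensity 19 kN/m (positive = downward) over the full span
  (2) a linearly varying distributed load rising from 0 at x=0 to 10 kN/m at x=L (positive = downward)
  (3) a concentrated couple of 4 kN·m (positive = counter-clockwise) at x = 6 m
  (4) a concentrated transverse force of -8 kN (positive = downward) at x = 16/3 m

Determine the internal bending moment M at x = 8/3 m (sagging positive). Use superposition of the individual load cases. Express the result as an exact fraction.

M(8/3) = -28796/81 kN·m

Load 1 — uniform load w=19 kN/m over full span:
  M_1 = -w(L-x)²/2 = -19·(8-(8/3))²/2 = -2432/9 kN·m
Load 2 — triangular load w₀=10 kN/m (0→w₀ over full span):
  M_2 = w₀Lx/2 - w₀L²/3 - w₀x³/(6L) = 10·8·(8/3)/2 - 10·8²/3 - 10·(8/3)³/(6·8) = -8960/81 kN·m
Load 3 — applied couple M₀=4 kN·m at a=6 m (b=L-a=2):
  M_3 = M₀  [x≤a] = 4 = 4 kN·m
Load 4 — point force P=-8 kN at a=16/3 m (b=L-a=8/3):
  M_4 = -P(a-x)  [x≤a] = -(-8)·((16/3)-(8/3)) = 64/3 kN·m
Superposition: M = Σ M_i = -28796/81 kN·m ≈ -355.506173 kN·m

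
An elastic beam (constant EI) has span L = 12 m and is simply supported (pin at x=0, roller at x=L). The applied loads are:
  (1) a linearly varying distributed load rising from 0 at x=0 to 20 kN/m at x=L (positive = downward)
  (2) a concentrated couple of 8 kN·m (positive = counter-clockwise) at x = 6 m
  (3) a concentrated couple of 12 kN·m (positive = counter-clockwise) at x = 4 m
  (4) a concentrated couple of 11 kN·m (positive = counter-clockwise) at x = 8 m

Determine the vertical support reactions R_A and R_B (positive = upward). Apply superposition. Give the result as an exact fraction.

Load 1 — triangular load w₀=20 kN/m (0→w₀ over full span):
  R_A = w₀L/6 = 20·12/6 = 40 kN
  R_B = w₀L/3 = 20·12/3 = 80 kN
Load 2 — applied couple M₀=8 kN·m at a=6 m (b=L-a=6):
  R_A = M₀/L = 8/12 = 2/3 kN
  R_B = -M₀/L = -8/12 = -2/3 kN
Load 3 — applied couple M₀=12 kN·m at a=4 m (b=L-a=8):
  R_A = M₀/L = 12/12 = 1 kN
  R_B = -M₀/L = -12/12 = -1 kN
Load 4 — applied couple M₀=11 kN·m at a=8 m (b=L-a=4):
  R_A = M₀/L = 11/12 kN
  R_B = -M₀/L = -11/12 kN
Superposition: R_A = 511/12 kN, R_B = 929/12 kN

R_A = 511/12 kN, R_B = 929/12 kN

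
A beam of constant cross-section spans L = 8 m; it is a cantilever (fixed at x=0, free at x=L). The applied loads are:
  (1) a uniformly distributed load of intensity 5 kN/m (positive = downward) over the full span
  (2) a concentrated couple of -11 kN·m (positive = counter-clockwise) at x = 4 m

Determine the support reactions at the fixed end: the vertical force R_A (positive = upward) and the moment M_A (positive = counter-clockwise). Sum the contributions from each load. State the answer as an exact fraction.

R_A = 40 kN, M_A = 171 kN·m

Load 1 — uniform load w=5 kN/m over full span:
  R_A = wL = 5·8 = 40 kN
  M_A = wL²/2 = 5·8²/2 = 160 kN·m
Load 2 — applied couple M₀=-11 kN·m at a=4 m (b=L-a=4):
  R_A = 0 kN
  M_A = -M₀ = -(-11) = 11 kN·m
Superposition: R_A = 40 kN, M_A = 171 kN·m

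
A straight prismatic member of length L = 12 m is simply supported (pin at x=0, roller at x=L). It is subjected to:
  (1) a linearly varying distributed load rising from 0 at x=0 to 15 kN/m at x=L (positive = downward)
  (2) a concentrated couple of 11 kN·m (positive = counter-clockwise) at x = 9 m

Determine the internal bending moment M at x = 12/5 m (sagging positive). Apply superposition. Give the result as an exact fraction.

M(12/5) = 1783/25 kN·m

Load 1 — triangular load w₀=15 kN/m (0→w₀ over full span):
  M_1 = w₀Lx/6 - w₀x³/(6L) = 15·12·(12/5)/6 - 15·(12/5)³/(6·12) = 1728/25 kN·m
Load 2 — applied couple M₀=11 kN·m at a=9 m (b=L-a=3):
  M_2 = M₀x/L  [x≤a] = 11·(12/5)/12 = 11/5 kN·m
Superposition: M = Σ M_i = 1783/25 kN·m ≈ 71.320000 kN·m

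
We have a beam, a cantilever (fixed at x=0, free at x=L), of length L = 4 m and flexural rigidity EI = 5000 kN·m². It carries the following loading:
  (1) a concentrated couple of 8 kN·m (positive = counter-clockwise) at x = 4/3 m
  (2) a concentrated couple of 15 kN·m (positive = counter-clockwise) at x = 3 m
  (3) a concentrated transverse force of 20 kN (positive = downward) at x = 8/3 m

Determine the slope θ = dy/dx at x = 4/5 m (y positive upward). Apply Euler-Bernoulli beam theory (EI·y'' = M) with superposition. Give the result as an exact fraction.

θ(4/5) = -67/18750 rad

Load 1 — applied couple M₀=8 kN·m at a=4/3 m (b=L-a=8/3):
  θ_1 = M₀x/EI  [x≤a] = 8·(4/5)/5000 = 4/3125 rad
Load 2 — applied couple M₀=15 kN·m at a=3 m (b=L-a=1):
  θ_2 = M₀x/EI  [x≤a] = 15·(4/5)/5000 = 3/1250 rad
Load 3 — point force P=20 kN at a=8/3 m (b=L-a=4/3):
  θ_3 = -Px(2a-x)/(2EI)  [x≤a] = -20·(4/5)·(2·(8/3)-(4/5))/(2·5000) = -68/9375 rad
Superposition: θ = Σ θ_i = -67/18750 rad ≈ -0.003573 rad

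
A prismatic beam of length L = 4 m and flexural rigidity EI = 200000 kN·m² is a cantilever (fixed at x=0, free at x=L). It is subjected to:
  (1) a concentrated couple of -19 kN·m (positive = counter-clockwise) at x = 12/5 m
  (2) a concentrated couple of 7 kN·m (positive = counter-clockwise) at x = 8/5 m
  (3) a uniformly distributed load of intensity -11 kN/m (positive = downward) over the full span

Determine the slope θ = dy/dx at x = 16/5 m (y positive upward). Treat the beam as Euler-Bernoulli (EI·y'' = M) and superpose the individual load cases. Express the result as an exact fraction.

Load 1 — applied couple M₀=-19 kN·m at a=12/5 m (b=L-a=8/5):
  θ_1 = M₀a/EI  [x>a] = (-19)·(12/5)/200000 = -57/250000 rad
Load 2 — applied couple M₀=7 kN·m at a=8/5 m (b=L-a=12/5):
  θ_2 = M₀a/EI  [x>a] = 7·(8/5)/200000 = 7/125000 rad
Load 3 — uniform load w=-11 kN/m over full span:
  θ_3 = -wx(x²-3Lx+3L²)/(6EI) = -(-11)·(16/5)·((16/5)²-3·4·(16/5)+3·4²)/(6·200000) = 682/1171875 rad
Superposition: θ = Σ θ_i = 7687/18750000 rad ≈ 0.000410 rad

θ(16/5) = 7687/18750000 rad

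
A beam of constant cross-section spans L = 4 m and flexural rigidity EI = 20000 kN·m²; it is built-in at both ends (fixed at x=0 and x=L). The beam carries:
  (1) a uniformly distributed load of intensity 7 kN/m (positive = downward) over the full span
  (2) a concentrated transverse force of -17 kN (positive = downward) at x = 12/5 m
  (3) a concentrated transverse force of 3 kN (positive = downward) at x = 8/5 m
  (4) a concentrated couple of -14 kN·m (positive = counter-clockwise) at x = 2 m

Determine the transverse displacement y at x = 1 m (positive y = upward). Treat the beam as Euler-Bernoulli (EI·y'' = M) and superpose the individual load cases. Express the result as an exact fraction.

Load 1 — uniform load w=7 kN/m over full span:
  y_1 = -wx²(L-x)²/(24EI) = -7·1²·(4-1)²/(24·20000) = -21/160000 m
Load 2 — point force P=-17 kN at a=12/5 m (b=L-a=8/5):
  y_2 = -Pb²x²(3aL-(3a+b)x)/(6L³EI)  [x≤a] = -(-17)·(8/5)²·1²·(3·(12/5)·4-(3·(12/5)+(8/5))·1)/(6·4³·20000) = 17/150000 m
Load 3 — point force P=3 kN at a=8/5 m (b=L-a=12/5):
  y_3 = -Pb²x²(3aL-(3a+b)x)/(6L³EI)  [x≤a] = -3·(12/5)²·1²·(3·(8/5)·4-(3·(8/5)+(12/5))·1)/(6·4³·20000) = -27/1000000 m
Load 4 — applied couple M₀=-14 kN·m at a=2 m (b=L-a=2):
  y_4 = (R_Ax³/6 - M_Ax²/2)/EI  [x≤a] with R_A=-21/4, M_A=-7/2 = ((-21/4)·1³/6 - (-7/2)·1²/2)/20000 = 7/160000 m
Superposition: y = Σ y_i = -7/6000000 m ≈ -0.000001 m

y(1) = -7/6000000 m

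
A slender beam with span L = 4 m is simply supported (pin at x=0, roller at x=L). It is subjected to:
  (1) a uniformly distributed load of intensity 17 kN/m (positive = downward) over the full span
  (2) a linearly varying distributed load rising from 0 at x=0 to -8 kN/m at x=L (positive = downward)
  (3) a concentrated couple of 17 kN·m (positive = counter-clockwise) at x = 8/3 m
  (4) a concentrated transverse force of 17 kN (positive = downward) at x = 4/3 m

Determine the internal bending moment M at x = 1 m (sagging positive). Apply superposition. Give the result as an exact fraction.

M(1) = 433/12 kN·m

Load 1 — uniform load w=17 kN/m over full span:
  M_1 = wx(L-x)/2 = 17·1·(4-1)/2 = 51/2 kN·m
Load 2 — triangular load w₀=-8 kN/m (0→w₀ over full span):
  M_2 = w₀Lx/6 - w₀x³/(6L) = (-8)·4·1/6 - (-8)·1³/(6·4) = -5 kN·m
Load 3 — applied couple M₀=17 kN·m at a=8/3 m (b=L-a=4/3):
  M_3 = M₀x/L  [x≤a] = 17·1/4 = 17/4 kN·m
Load 4 — point force P=17 kN at a=4/3 m (b=L-a=8/3):
  M_4 = Pbx/L  [x≤a] = 17·(8/3)·1/4 = 34/3 kN·m
Superposition: M = Σ M_i = 433/12 kN·m ≈ 36.083333 kN·m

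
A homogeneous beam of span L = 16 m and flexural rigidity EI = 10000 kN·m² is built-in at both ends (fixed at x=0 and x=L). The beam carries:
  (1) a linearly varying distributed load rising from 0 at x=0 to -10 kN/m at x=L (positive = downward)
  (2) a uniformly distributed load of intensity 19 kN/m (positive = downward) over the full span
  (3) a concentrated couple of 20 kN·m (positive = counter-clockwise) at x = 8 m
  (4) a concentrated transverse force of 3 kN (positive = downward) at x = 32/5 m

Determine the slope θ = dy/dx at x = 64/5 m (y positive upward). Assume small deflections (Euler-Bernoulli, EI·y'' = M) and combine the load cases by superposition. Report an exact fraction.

Load 1 — triangular load w₀=-10 kN/m (0→w₀ over full span):
  θ_1 = -w₀(2x(L-x)(L-2x)(x+2L)+x²(L-x)²)/(120LEI) = -(-10)·(2·(64/5)·(16-(64/5))·(16-2·(64/5))·((64/5)+2·16)+(64/5)²·(16-(64/5))²)/(120·16·10000) = -4096/234375 rad
Load 2 — uniform load w=19 kN/m over full span:
  θ_2 = -wx(L-x)(L-2x)/(12EI) = -19·(64/5)·(16-(64/5))·(16-2·(64/5))/(12·10000) = 4864/78125 rad
Load 3 — applied couple M₀=20 kN·m at a=8 m (b=L-a=8):
  θ_3 = (R_Ax²/2 - M_Ax - M₀(x-a))/EI  [x>a] with R_A=15/8, M_A=5 = ((15/8)·(64/5)²/2 - 5·(64/5) - 20·((64/5)-8))/10000 = -2/3125 rad
Load 4 — point force P=3 kN at a=32/5 m (b=L-a=48/5):
  θ_4 = Pa²(L-x)(2bL-(3b+a)(L-x))/(2L³EI)  [x>a] = 3·(32/5)²·(16-(64/5))·(2·(48/5)·16-(3·(48/5)+(32/5))·(16-(64/5)))/(2·16³·10000) = 1824/1953125 rad
Superposition: θ = Σ θ_i = 264122/5859375 rad ≈ 0.045077 rad

θ(64/5) = 264122/5859375 rad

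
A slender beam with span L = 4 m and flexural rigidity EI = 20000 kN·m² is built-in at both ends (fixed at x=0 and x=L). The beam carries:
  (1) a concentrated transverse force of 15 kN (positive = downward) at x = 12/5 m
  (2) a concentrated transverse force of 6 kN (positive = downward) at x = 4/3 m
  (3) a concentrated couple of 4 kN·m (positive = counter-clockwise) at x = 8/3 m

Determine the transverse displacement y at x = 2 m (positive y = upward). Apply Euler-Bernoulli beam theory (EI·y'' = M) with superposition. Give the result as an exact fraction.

Load 1 — point force P=15 kN at a=12/5 m (b=L-a=8/5):
  y_1 = -Pb²x²(3aL-(3a+b)x)/(6L³EI)  [x≤a] = -15·(8/5)²·2²·(3·(12/5)·4-(3·(12/5)+(8/5))·2)/(6·4³·20000) = -7/31250 m
Load 2 — point force P=6 kN at a=4/3 m (b=L-a=8/3):
  y_2 = -Pa²(L-x)²(3bL-(3b+a)(L-x))/(6L³EI)  [x>a] = -6·(4/3)²·(4-2)²·(3·(8/3)·4-(3·(8/3)+(4/3))·(4-2))/(6·4³·20000) = -1/13500 m
Load 3 — applied couple M₀=4 kN·m at a=8/3 m (b=L-a=4/3):
  y_3 = (R_Ax³/6 - M_Ax²/2)/EI  [x≤a] with R_A=4/3, M_A=4/3 = ((4/3)·2³/6 - (4/3)·2²/2)/20000 = -1/22500 m
Superposition: y = Σ y_i = -289/843750 m ≈ -0.000343 m

y(2) = -289/843750 m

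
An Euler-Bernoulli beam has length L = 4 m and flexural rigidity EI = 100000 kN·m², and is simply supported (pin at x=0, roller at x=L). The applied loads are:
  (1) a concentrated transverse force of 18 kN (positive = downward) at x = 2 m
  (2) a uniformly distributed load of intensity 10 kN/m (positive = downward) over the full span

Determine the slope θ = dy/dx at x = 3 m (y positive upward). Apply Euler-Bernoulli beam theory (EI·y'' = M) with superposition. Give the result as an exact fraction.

θ(3) = 191/600000 rad

Load 1 — point force P=18 kN at a=2 m (b=L-a=2):
  θ_1 = -Pa(2L²-6Lx+3x²+a²)/(6LEI)  [x>a] = -18·2·(2·4²-6·4·3+3·3²+2²)/(6·4·100000) = 27/200000 rad
Load 2 — uniform load w=10 kN/m over full span:
  θ_2 = -w(L³-6Lx²+4x³)/(24EI) = -10·(4³-6·4·3²+4·3³)/(24·100000) = 11/60000 rad
Superposition: θ = Σ θ_i = 191/600000 rad ≈ 0.000318 rad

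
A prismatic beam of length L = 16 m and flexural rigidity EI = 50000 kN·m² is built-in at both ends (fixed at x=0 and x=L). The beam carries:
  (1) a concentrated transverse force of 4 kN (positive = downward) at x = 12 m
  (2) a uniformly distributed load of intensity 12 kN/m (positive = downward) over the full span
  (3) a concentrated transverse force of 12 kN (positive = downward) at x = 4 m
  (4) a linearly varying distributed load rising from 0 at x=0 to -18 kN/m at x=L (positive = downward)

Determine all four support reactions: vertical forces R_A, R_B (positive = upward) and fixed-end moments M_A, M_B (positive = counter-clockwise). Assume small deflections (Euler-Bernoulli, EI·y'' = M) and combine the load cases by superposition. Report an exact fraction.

R_A = 1271/20 kN, M_A = 662/5 kN·m, R_B = 9/20 kN, M_B = -218/5 kN·m

Load 1 — point force P=4 kN at a=12 m (b=L-a=4):
  R_A = Pb²(3a+b)/L³ = 4·4²·(3·12+4)/16³ = 5/8 kN
  M_A = Pab²/L² = 4·12·4²/16² = 3 kN·m
  R_B = Pa²(a+3b)/L³ = 4·12²·(12+3·4)/16³ = 27/8 kN
  M_B = -Pa²b/L² = -4·12²·4/16² = -9 kN·m
Load 2 — uniform load w=12 kN/m over full span:
  R_A = wL/2 = 12·16/2 = 96 kN
  M_A = wL²/12 = 12·16²/12 = 256 kN·m
  R_B = wL/2 = 12·16/2 = 96 kN
  M_B = -wL²/12 = -12·16²/12 = -256 kN·m
Load 3 — point force P=12 kN at a=4 m (b=L-a=12):
  R_A = Pb²(3a+b)/L³ = 12·12²·(3·4+12)/16³ = 81/8 kN
  M_A = Pab²/L² = 12·4·12²/16² = 27 kN·m
  R_B = Pa²(a+3b)/L³ = 12·4²·(4+3·12)/16³ = 15/8 kN
  M_B = -Pa²b/L² = -12·4²·12/16² = -9 kN·m
Load 4 — triangular load w₀=-18 kN/m (0→w₀ over full span):
  R_A = 3w₀L/20 = 3·(-18)·16/20 = -216/5 kN
  M_A = w₀L²/30 = (-18)·16²/30 = -768/5 kN·m
  R_B = 7w₀L/20 = 7·(-18)·16/20 = -504/5 kN
  M_B = -w₀L²/20 = -(-18)·16²/20 = 1152/5 kN·m
Superposition: R_A = 1271/20 kN, M_A = 662/5 kN·m, R_B = 9/20 kN, M_B = -218/5 kN·m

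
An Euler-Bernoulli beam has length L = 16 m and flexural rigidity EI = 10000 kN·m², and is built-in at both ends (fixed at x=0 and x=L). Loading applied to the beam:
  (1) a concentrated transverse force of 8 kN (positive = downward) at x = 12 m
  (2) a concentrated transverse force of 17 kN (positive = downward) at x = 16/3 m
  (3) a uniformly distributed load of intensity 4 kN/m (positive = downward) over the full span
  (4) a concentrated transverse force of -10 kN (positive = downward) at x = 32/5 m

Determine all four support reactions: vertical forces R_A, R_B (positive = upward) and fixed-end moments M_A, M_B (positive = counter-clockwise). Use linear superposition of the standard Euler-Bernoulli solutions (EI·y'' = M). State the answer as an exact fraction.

R_A = 106279/2700 kN, M_A = 73298/675 kN·m, R_B = 107021/2700 kN, M_B = -72982/675 kN·m

Load 1 — point force P=8 kN at a=12 m (b=L-a=4):
  R_A = Pb²(3a+b)/L³ = 8·4²·(3·12+4)/16³ = 5/4 kN
  M_A = Pab²/L² = 8·12·4²/16² = 6 kN·m
  R_B = Pa²(a+3b)/L³ = 8·12²·(12+3·4)/16³ = 27/4 kN
  M_B = -Pa²b/L² = -8·12²·4/16² = -18 kN·m
Load 2 — point force P=17 kN at a=16/3 m (b=L-a=32/3):
  R_A = Pb²(3a+b)/L³ = 17·(32/3)²·(3·(16/3)+(32/3))/16³ = 340/27 kN
  M_A = Pab²/L² = 17·(16/3)·(32/3)²/16² = 1088/27 kN·m
  R_B = Pa²(a+3b)/L³ = 17·(16/3)²·((16/3)+3·(32/3))/16³ = 119/27 kN
  M_B = -Pa²b/L² = -17·(16/3)²·(32/3)/16² = -544/27 kN·m
Load 3 — uniform load w=4 kN/m over full span:
  R_A = wL/2 = 4·16/2 = 32 kN
  M_A = wL²/12 = 4·16²/12 = 256/3 kN·m
  R_B = wL/2 = 4·16/2 = 32 kN
  M_B = -wL²/12 = -4·16²/12 = -256/3 kN·m
Load 4 — point force P=-10 kN at a=32/5 m (b=L-a=48/5):
  R_A = Pb²(3a+b)/L³ = (-10)·(48/5)²·(3·(32/5)+(48/5))/16³ = -162/25 kN
  M_A = Pab²/L² = (-10)·(32/5)·(48/5)²/16² = -576/25 kN·m
  R_B = Pa²(a+3b)/L³ = (-10)·(32/5)²·((32/5)+3·(48/5))/16³ = -88/25 kN
  M_B = -Pa²b/L² = -(-10)·(32/5)²·(48/5)/16² = 384/25 kN·m
Superposition: R_A = 106279/2700 kN, M_A = 73298/675 kN·m, R_B = 107021/2700 kN, M_B = -72982/675 kN·m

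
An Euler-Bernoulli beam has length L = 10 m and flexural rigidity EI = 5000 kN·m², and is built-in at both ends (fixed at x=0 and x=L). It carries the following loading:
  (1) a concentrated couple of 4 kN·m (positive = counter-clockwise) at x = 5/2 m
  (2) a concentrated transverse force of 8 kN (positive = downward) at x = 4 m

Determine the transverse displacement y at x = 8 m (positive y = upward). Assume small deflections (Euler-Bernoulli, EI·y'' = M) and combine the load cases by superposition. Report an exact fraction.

Load 1 — applied couple M₀=4 kN·m at a=5/2 m (b=L-a=15/2):
  y_1 = (R_Ax³/6 - M_Ax²/2 - M₀(x-a)²/2)/EI  [x>a] with R_A=9/20, M_A=-3/4 = ((9/20)·8³/6 - (-3/4)·8²/2 - 4·(8-(5/2))²/2)/5000 = 19/50000 m
Load 2 — point force P=8 kN at a=4 m (b=L-a=6):
  y_2 = -Pa²(L-x)²(3bL-(3b+a)(L-x))/(6L³EI)  [x>a] = -8·4²·(10-8)²·(3·6·10-(3·6+4)·(10-8))/(6·10³·5000) = -544/234375 m
Superposition: y = Σ y_i = -7279/3750000 m ≈ -0.001941 m

y(8) = -7279/3750000 m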